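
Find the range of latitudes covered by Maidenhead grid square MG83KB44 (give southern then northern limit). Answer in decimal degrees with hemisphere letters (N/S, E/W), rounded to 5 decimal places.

26.94167° S, 26.93750° S

Field M=12, G=6: +12·20° lon, +6·10° lat → SW at lon 60°, lat -30°.
Square 8, 3: +8·2° lon, +3·1° lat → SW at lon 76°, lat -27°.
Subsquare k=10, b=1: +10·0.0833333° lon, +1·0.0416667° lat → SW at lon 76.8333°, lat -26.9583°.
Extended square 4, 4: +4·0.00833333° lon, +4·0.00416667° lat → SW at lon 76.8667°, lat -26.9417°.
Cell spans 0.00833333° lon × 0.00416667° lat.
south 26.94167° S, north 26.93750° S.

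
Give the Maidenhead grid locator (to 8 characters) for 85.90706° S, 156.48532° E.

Shift to the Maidenhead origin (180°W, 90°S): lon 336.48532, lat 4.09294.
Field (20°×10°, letters A–R): lon ⌊336.48532/20⌋ = 16 → Q; lat ⌊4.09294/10⌋ = 0 → A.
Square (2°×1°, digits 0–9): lon ⌊16.48532/2⌋ = 8; lat ⌊4.09294/1⌋ = 4.
Subsquare (5′×2.5′, letters a–x): lon ⌊0.48532/0.0833333⌋ = 5 → f; lat ⌊0.09294/0.0416667⌋ = 2 → c.
Extended square (30″×15″, digits 0–9): lon ⌊0.06865/0.00833333⌋ = 8; lat ⌊0.00961/0.00416667⌋ = 2.

QA84fc82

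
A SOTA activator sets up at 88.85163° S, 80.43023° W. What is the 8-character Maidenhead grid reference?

Offset from 180°W / 90°S: lon 99.56977°, lat 1.14837°.
Field: 99.56977/20 → 4 → E, 1.14837/10 → 0 → A; chars EA.
Square: 19.56977/2 → 9, 1.14837/1 → 1; chars 91.
Subsquare: 1.56977/0.0833333 → 18 → s, 0.14837/0.0416667 → 3 → d; chars sd.
Extended square: 0.06977/0.00833333 → 8, 0.02337/0.00416667 → 5; chars 85.

EA91sd85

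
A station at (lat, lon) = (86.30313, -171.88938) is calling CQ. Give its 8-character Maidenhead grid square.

AR46bh32

Offset from 180°W / 90°S: lon 8.11062°, lat 176.30313°.
Field: 8.11062/20 → 0 → A, 176.30313/10 → 17 → R; chars AR.
Square: 8.11062/2 → 4, 6.30313/1 → 6; chars 46.
Subsquare: 0.11062/0.0833333 → 1 → b, 0.30313/0.0416667 → 7 → h; chars bh.
Extended square: 0.02729/0.00833333 → 3, 0.01146/0.00416667 → 2; chars 32.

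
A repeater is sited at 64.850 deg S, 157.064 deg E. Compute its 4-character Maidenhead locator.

QC85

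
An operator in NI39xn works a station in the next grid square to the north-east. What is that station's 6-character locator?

NI49ao

Longitude subsquare x = 23; +1 → 24, wraps to 0 = a, carry into square.
Longitude square 3; +1 → 4.
Latitude subsquare n = 13; +1 → 14 = o.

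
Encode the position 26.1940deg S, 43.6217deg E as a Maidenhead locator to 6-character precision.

LG13tt

Shift to the Maidenhead origin (180°W, 90°S): lon 223.6217, lat 63.8060.
Field: 223.6217/20 → 11 → L, 63.8060/10 → 6 → G; chars LG.
Square: 3.6217/2 → 1, 3.8060/1 → 3; chars 13.
Subsquare: 1.6217/0.0833333 → 19 → t, 0.8060/0.0416667 → 19 → t; chars tt.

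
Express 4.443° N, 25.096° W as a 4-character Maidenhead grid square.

HJ74

Shift to the Maidenhead origin (180°W, 90°S): lon 154.90, lat 94.44.
Field: 154.90/20 → 7 → H, 94.44/10 → 9 → J; chars HJ.
Square: 14.90/2 → 7, 4.44/1 → 4; chars 74.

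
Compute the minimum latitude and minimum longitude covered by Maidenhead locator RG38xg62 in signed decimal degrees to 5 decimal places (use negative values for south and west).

-21.74167, 167.96667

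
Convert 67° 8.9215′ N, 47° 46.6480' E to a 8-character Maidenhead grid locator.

LP37vd35

Add 180° to longitude and 90° to latitude: 227.77747, 157.14869.
Field: 227.77747/20 → 11 → L, 157.14869/10 → 15 → P; chars LP.
Square: 7.77747/2 → 3, 7.14869/1 → 7; chars 37.
Subsquare: 1.77747/0.0833333 → 21 → v, 0.14869/0.0416667 → 3 → d; chars vd.
Extended square: 0.02747/0.00833333 → 3, 0.02369/0.00416667 → 5; chars 35.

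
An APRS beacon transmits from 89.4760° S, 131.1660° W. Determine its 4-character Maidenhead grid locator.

CA40

Offset from 180°W / 90°S: lon 48.83°, lat 0.52°.
Field: 48.83/20 → 2 → C, 0.52/10 → 0 → A; chars CA.
Square: 8.83/2 → 4, 0.52/1 → 0; chars 40.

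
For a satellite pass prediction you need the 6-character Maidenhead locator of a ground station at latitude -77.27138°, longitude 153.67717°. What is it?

QB62ur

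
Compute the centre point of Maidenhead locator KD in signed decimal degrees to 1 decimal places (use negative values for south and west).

-55.0, 30.0

Field K=10, D=3: +10·20° lon, +3·10° lat → SW at lon 20°, lat -60°.
Cell spans 20° lon × 10° lat. Centre is SW corner plus half of each.
latitude -55.0, longitude 30.0.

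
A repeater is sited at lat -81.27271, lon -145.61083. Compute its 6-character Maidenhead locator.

Add 180° to longitude and 90° to latitude: 34.3892, 8.7273.
Field: lon ⌊34.3892/20⌋ = 1 → B; lat ⌊8.7273/10⌋ = 0 → A.
Square: lon ⌊14.3892/2⌋ = 7; lat ⌊8.7273/1⌋ = 8.
Subsquare: lon ⌊0.3892/0.0833333⌋ = 4 → e; lat ⌊0.7273/0.0416667⌋ = 17 → r.

BA78er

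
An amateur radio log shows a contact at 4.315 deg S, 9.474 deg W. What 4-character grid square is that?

II55

Shift to the Maidenhead origin (180°W, 90°S): lon 170.53, lat 85.69.
Field: lon ⌊170.53/20⌋ = 8 → I; lat ⌊85.69/10⌋ = 8 → I.
Square: lon ⌊10.53/2⌋ = 5; lat ⌊5.69/1⌋ = 5.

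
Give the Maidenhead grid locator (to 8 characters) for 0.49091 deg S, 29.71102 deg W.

HI59dm42

Offset from 180°W / 90°S: lon 150.28898°, lat 89.50909°.
Field: 150.28898/20 → 7 → H, 89.50909/10 → 8 → I; chars HI.
Square: 10.28898/2 → 5, 9.50909/1 → 9; chars 59.
Subsquare: 0.28898/0.0833333 → 3 → d, 0.50909/0.0416667 → 12 → m; chars dm.
Extended square: 0.03898/0.00833333 → 4, 0.00909/0.00416667 → 2; chars 42.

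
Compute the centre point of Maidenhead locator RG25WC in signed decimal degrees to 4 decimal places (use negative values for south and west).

-24.8958, 165.8750

Field R=17, G=6: +17·20° lon, +6·10° lat → SW at lon 160°, lat -30°.
Square 2, 5: +2·2° lon, +5·1° lat → SW at lon 164°, lat -25°.
Subsquare w=22, c=2: +22·0.0833333° lon, +2·0.0416667° lat → SW at lon 165.833°, lat -24.9167°.
Cell spans 0.0833333° lon × 0.0416667° lat. Centre is SW corner plus half of each.
latitude -24.8958, longitude 165.8750.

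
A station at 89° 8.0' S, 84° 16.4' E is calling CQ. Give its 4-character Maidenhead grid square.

Add 180° to longitude and 90° to latitude: 264.27, 0.87.
Field: 264.27/20 → 13 → N, 0.87/10 → 0 → A; chars NA.
Square: 4.27/2 → 2, 0.87/1 → 0; chars 20.

NA20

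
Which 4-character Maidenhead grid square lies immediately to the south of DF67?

Latitude square 7; −1 → 6.
The longitude characters are unchanged.

DF66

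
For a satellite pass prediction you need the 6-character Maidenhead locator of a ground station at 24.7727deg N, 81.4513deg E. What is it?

NL04rs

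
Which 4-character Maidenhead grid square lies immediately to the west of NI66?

Longitude square 6; −1 → 5.
The latitude characters are unchanged.

NI56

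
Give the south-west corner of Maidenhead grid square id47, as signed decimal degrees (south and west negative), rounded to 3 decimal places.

-53.000, -12.000

Field I=8, D=3: +8·20° lon, +3·10° lat → SW at lon -20°, lat -60°.
Square 4, 7: +4·2° lon, +7·1° lat → SW at lon -12°, lat -53°.
latitude -53.000, longitude -12.000.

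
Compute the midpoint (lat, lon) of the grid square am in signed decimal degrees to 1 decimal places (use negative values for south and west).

35.0, -170.0

Field A=0, M=12: +0·20° lon, +12·10° lat → SW at lon -180°, lat 30°.
Cell spans 20° lon × 10° lat. Centre is SW corner plus half of each.
latitude 35.0, longitude -170.0.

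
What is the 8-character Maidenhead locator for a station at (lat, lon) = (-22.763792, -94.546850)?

Shift to the Maidenhead origin (180°W, 90°S): lon 85.45315, lat 67.23621.
Field: 85.45315/20 → 4 → E, 67.23621/10 → 6 → G; chars EG.
Square: 5.45315/2 → 2, 7.23621/1 → 7; chars 27.
Subsquare: 1.45315/0.0833333 → 17 → r, 0.23621/0.0416667 → 5 → f; chars rf.
Extended square: 0.03648/0.00833333 → 4, 0.02787/0.00416667 → 6; chars 46.

EG27rf46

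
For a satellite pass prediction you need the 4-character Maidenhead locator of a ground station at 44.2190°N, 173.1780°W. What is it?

Add 180° to longitude and 90° to latitude: 6.82, 134.22.
Field: 6.82/20 → 0 → A, 134.22/10 → 13 → N; chars AN.
Square: 6.82/2 → 3, 4.22/1 → 4; chars 34.

AN34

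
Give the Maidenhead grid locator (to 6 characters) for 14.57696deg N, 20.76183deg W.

HK94on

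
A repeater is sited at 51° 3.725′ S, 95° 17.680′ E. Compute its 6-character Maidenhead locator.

ND78pw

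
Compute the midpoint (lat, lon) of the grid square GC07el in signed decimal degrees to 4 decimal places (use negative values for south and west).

-62.5208, -59.6250

Field G=6, C=2: +6·20° lon, +2·10° lat → SW at lon -60°, lat -70°.
Square 0, 7: +0·2° lon, +7·1° lat → SW at lon -60°, lat -63°.
Subsquare e=4, l=11: +4·0.0833333° lon, +11·0.0416667° lat → SW at lon -59.6667°, lat -62.5417°.
Cell spans 0.0833333° lon × 0.0416667° lat. Centre is SW corner plus half of each.
latitude -62.5208, longitude -59.6250.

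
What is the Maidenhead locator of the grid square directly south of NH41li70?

NH41lh79

Latitude extended square 0; −1 → -1, wraps to 9, carry into subsquare.
Latitude subsquare i = 8; −1 → 7 = h.
The longitude characters are unchanged.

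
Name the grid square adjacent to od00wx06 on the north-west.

Longitude extended square 0; −1 → -1, wraps to 9, carry into subsquare.
Longitude subsquare w = 22; −1 → 21 = v.
Latitude extended square 6; +1 → 7.

OD00vx97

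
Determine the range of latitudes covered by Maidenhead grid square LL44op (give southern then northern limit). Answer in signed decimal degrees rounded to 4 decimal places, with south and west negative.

Field L=11, L=11: +11·20° lon, +11·10° lat → SW at lon 40°, lat 20°.
Square 4, 4: +4·2° lon, +4·1° lat → SW at lon 48°, lat 24°.
Subsquare o=14, p=15: +14·0.0833333° lon, +15·0.0416667° lat → SW at lon 49.1667°, lat 24.625°.
Cell spans 0.0833333° lon × 0.0416667° lat.
south 24.6250, north 24.6667.

24.6250, 24.6667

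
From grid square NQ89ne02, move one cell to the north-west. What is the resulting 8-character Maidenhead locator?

NQ89me93

Longitude extended square 0; −1 → -1, wraps to 9, carry into subsquare.
Longitude subsquare n = 13; −1 → 12 = m.
Latitude extended square 2; +1 → 3.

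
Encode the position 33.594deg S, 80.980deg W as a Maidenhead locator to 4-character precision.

EF96

Add 180° to longitude and 90° to latitude: 99.02, 56.41.
Field: 99.02/20 → 4 → E, 56.41/10 → 5 → F; chars EF.
Square: 19.02/2 → 9, 6.41/1 → 6; chars 96.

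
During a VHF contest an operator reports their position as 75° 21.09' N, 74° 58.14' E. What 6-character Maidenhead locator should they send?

Offset from 180°W / 90°S: lon 254.9690°, lat 165.3515°.
Field (20°×10°, letters A–R): lon ⌊254.9690/20⌋ = 12 → M; lat ⌊165.3515/10⌋ = 16 → Q.
Square (2°×1°, digits 0–9): lon ⌊14.9690/2⌋ = 7; lat ⌊5.3515/1⌋ = 5.
Subsquare (5′×2.5′, letters a–x): lon ⌊0.9690/0.0833333⌋ = 11 → l; lat ⌊0.3515/0.0416667⌋ = 8 → i.

MQ75li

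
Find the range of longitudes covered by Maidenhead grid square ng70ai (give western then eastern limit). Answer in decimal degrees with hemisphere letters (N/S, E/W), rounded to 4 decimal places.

94.0000° E, 94.0833° E

Field N=13, G=6: +13·20° lon, +6·10° lat → SW at lon 80°, lat -30°.
Square 7, 0: +7·2° lon, +0·1° lat → SW at lon 94°, lat -30°.
Subsquare a=0, i=8: +0·0.0833333° lon, +8·0.0416667° lat → SW at lon 94°, lat -29.6667°.
Cell spans 0.0833333° lon × 0.0416667° lat.
west 94.0000° E, east 94.0833° E.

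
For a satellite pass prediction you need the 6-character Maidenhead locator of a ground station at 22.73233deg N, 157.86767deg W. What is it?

BL12br

Shift to the Maidenhead origin (180°W, 90°S): lon 22.1323, lat 112.7323.
Field: 22.1323/20 → 1 → B, 112.7323/10 → 11 → L; chars BL.
Square: 2.1323/2 → 1, 2.7323/1 → 2; chars 12.
Subsquare: 0.1323/0.0833333 → 1 → b, 0.7323/0.0416667 → 17 → r; chars br.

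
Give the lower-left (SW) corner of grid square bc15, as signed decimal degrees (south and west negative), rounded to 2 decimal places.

-65.00, -158.00

Field B=1, C=2: +1·20° lon, +2·10° lat → SW at lon -160°, lat -70°.
Square 1, 5: +1·2° lon, +5·1° lat → SW at lon -158°, lat -65°.
latitude -65.00, longitude -158.00.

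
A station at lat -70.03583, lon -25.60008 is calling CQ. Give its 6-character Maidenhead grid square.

HB79ex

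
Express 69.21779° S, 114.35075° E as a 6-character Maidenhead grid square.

OC70es

Offset from 180°W / 90°S: lon 294.3508°, lat 20.7822°.
Field: lon ⌊294.3508/20⌋ = 14 → O; lat ⌊20.7822/10⌋ = 2 → C.
Square: lon ⌊14.3508/2⌋ = 7; lat ⌊0.7822/1⌋ = 0.
Subsquare: lon ⌊0.3508/0.0833333⌋ = 4 → e; lat ⌊0.7822/0.0416667⌋ = 18 → s.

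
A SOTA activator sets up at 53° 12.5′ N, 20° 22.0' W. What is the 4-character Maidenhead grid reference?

HO93

Offset from 180°W / 90°S: lon 159.63°, lat 143.21°.
Field (20°×10°, letters A–R): lon ⌊159.63/20⌋ = 7 → H; lat ⌊143.21/10⌋ = 14 → O.
Square (2°×1°, digits 0–9): lon ⌊19.63/2⌋ = 9; lat ⌊3.21/1⌋ = 3.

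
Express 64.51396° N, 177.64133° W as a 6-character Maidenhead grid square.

AP14em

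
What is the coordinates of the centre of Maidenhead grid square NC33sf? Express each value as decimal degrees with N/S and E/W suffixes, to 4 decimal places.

66.7708° S, 87.5417° E

Field N=13, C=2: +13·20° lon, +2·10° lat → SW at lon 80°, lat -70°.
Square 3, 3: +3·2° lon, +3·1° lat → SW at lon 86°, lat -67°.
Subsquare s=18, f=5: +18·0.0833333° lon, +5·0.0416667° lat → SW at lon 87.5°, lat -66.7917°.
Cell spans 0.0833333° lon × 0.0416667° lat. Centre is SW corner plus half of each.
latitude 66.7708° S, longitude 87.5417° E.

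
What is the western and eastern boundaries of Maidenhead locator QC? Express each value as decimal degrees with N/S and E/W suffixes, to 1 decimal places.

140.0° E, 160.0° E

Field Q=16, C=2: +16·20° lon, +2·10° lat → SW at lon 140°, lat -70°.
Cell spans 20° lon × 10° lat.
west 140.0° E, east 160.0° E.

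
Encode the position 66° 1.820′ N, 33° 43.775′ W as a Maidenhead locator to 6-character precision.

HP36da

Add 180° to longitude and 90° to latitude: 146.2704, 156.0303.
Field: 146.2704/20 → 7 → H, 156.0303/10 → 15 → P; chars HP.
Square: 6.2704/2 → 3, 6.0303/1 → 6; chars 36.
Subsquare: 0.2704/0.0833333 → 3 → d, 0.0303/0.0416667 → 0 → a; chars da.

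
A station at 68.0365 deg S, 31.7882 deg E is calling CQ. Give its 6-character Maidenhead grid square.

KC51vx

Shift to the Maidenhead origin (180°W, 90°S): lon 211.7882, lat 21.9635.
Field (20°×10°, letters A–R): 211.7882/20 → 10 → K, 21.9635/10 → 2 → C; chars KC.
Square (2°×1°, digits 0–9): 11.7882/2 → 5, 1.9635/1 → 1; chars 51.
Subsquare (5′×2.5′, letters a–x): 1.7882/0.0833333 → 21 → v, 0.9635/0.0416667 → 23 → x; chars vx.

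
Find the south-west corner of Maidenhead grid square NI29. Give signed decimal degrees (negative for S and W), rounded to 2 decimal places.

-1.00, 84.00

Field N=13, I=8: +13·20° lon, +8·10° lat → SW at lon 80°, lat -10°.
Square 2, 9: +2·2° lon, +9·1° lat → SW at lon 84°, lat -1°.
latitude -1.00, longitude 84.00.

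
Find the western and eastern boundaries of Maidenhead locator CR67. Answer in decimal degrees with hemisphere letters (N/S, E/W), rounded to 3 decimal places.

Field C=2, R=17: +2·20° lon, +17·10° lat → SW at lon -140°, lat 80°.
Square 6, 7: +6·2° lon, +7·1° lat → SW at lon -128°, lat 87°.
Cell spans 2° lon × 1° lat.
west 128.000° W, east 126.000° W.

128.000° W, 126.000° W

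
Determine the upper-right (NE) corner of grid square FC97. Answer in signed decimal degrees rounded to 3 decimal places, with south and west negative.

Field F=5, C=2: +5·20° lon, +2·10° lat → SW at lon -80°, lat -70°.
Square 9, 7: +9·2° lon, +7·1° lat → SW at lon -62°, lat -63°.
Cell spans 2° lon × 1° lat. NE corner is SW corner plus one full cell.
latitude -62.000, longitude -60.000.

-62.000, -60.000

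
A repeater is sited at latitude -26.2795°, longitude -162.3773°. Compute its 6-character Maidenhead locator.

AG83tr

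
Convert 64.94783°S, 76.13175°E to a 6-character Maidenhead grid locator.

MC85bb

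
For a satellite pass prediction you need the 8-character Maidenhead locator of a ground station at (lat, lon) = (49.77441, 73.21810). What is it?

Add 180° to longitude and 90° to latitude: 253.21810, 139.77441.
Field: lon ⌊253.21810/20⌋ = 12 → M; lat ⌊139.77441/10⌋ = 13 → N.
Square: lon ⌊13.21810/2⌋ = 6; lat ⌊9.77441/1⌋ = 9.
Subsquare: lon ⌊1.21810/0.0833333⌋ = 14 → o; lat ⌊0.77441/0.0416667⌋ = 18 → s.
Extended square: lon ⌊0.05143/0.00833333⌋ = 6; lat ⌊0.02441/0.00416667⌋ = 5.

MN69os65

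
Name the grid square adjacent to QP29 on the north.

Latitude square 9; +1 → 10, wraps to 0, carry into field.
Latitude field P = 15; +1 → 16 = Q.
The longitude characters are unchanged.

QQ20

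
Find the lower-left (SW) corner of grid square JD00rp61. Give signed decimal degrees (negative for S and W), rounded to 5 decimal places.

Field J=9, D=3: +9·20° lon, +3·10° lat → SW at lon 0°, lat -60°.
Square 0, 0: +0·2° lon, +0·1° lat → SW at lon 0°, lat -60°.
Subsquare r=17, p=15: +17·0.0833333° lon, +15·0.0416667° lat → SW at lon 1.41667°, lat -59.375°.
Extended square 6, 1: +6·0.00833333° lon, +1·0.00416667° lat → SW at lon 1.46667°, lat -59.3708°.
latitude -59.37083, longitude 1.46667.

-59.37083, 1.46667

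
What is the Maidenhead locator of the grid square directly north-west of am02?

Longitude square 0; −1 → -1, wraps to 9, carry into field.
Longitude field A = 0; −1 → -1, wraps to 17 = R, wrapping around the antimeridian.
Latitude square 2; +1 → 3.

RM93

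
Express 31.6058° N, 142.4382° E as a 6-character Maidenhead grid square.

Offset from 180°W / 90°S: lon 322.4382°, lat 121.6058°.
Field (20°×10°, letters A–R): lon ⌊322.4382/20⌋ = 16 → Q; lat ⌊121.6058/10⌋ = 12 → M.
Square (2°×1°, digits 0–9): lon ⌊2.4382/2⌋ = 1; lat ⌊1.6058/1⌋ = 1.
Subsquare (5′×2.5′, letters a–x): lon ⌊0.4382/0.0833333⌋ = 5 → f; lat ⌊0.6058/0.0416667⌋ = 14 → o.

QM11fo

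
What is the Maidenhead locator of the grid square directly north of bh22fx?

BH23fa

Latitude subsquare x = 23; +1 → 24, wraps to 0 = a, carry into square.
Latitude square 2; +1 → 3.
The longitude characters are unchanged.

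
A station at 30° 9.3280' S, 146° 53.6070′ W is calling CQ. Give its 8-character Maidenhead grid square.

Offset from 180°W / 90°S: lon 33.10655°, lat 59.84453°.
Field: lon ⌊33.10655/20⌋ = 1 → B; lat ⌊59.84453/10⌋ = 5 → F.
Square: lon ⌊13.10655/2⌋ = 6; lat ⌊9.84453/1⌋ = 9.
Subsquare: lon ⌊1.10655/0.0833333⌋ = 13 → n; lat ⌊0.84453/0.0416667⌋ = 20 → u.
Extended square: lon ⌊0.02322/0.00833333⌋ = 2; lat ⌊0.01120/0.00416667⌋ = 2.

BF69nu22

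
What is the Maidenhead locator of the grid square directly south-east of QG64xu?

QG74at

Longitude subsquare x = 23; +1 → 24, wraps to 0 = a, carry into square.
Longitude square 6; +1 → 7.
Latitude subsquare u = 20; −1 → 19 = t.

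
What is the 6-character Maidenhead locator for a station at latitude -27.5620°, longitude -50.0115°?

Add 180° to longitude and 90° to latitude: 129.9885, 62.4380.
Field (20°×10°, letters A–R): lon ⌊129.9885/20⌋ = 6 → G; lat ⌊62.4380/10⌋ = 6 → G.
Square (2°×1°, digits 0–9): lon ⌊9.9885/2⌋ = 4; lat ⌊2.4380/1⌋ = 2.
Subsquare (5′×2.5′, letters a–x): lon ⌊1.9885/0.0833333⌋ = 23 → x; lat ⌊0.4380/0.0416667⌋ = 10 → k.

GG42xk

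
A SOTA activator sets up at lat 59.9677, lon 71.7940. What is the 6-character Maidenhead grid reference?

MO59vx

Shift to the Maidenhead origin (180°W, 90°S): lon 251.7940, lat 149.9677.
Field: 251.7940/20 → 12 → M, 149.9677/10 → 14 → O; chars MO.
Square: 11.7940/2 → 5, 9.9677/1 → 9; chars 59.
Subsquare: 1.7940/0.0833333 → 21 → v, 0.9677/0.0416667 → 23 → x; chars vx.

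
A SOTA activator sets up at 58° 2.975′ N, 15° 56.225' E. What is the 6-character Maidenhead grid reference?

JO78xb

Add 180° to longitude and 90° to latitude: 195.9371, 148.0496.
Field: 195.9371/20 → 9 → J, 148.0496/10 → 14 → O; chars JO.
Square: 15.9371/2 → 7, 8.0496/1 → 8; chars 78.
Subsquare: 1.9371/0.0833333 → 23 → x, 0.0496/0.0416667 → 1 → b; chars xb.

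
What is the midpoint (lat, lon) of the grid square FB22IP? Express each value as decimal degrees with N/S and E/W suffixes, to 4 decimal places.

Field F=5, B=1: +5·20° lon, +1·10° lat → SW at lon -80°, lat -80°.
Square 2, 2: +2·2° lon, +2·1° lat → SW at lon -76°, lat -78°.
Subsquare i=8, p=15: +8·0.0833333° lon, +15·0.0416667° lat → SW at lon -75.3333°, lat -77.375°.
Cell spans 0.0833333° lon × 0.0416667° lat. Centre is SW corner plus half of each.
latitude 77.3542° S, longitude 75.2917° W.

77.3542° S, 75.2917° W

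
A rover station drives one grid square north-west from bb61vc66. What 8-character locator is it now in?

BB61vc57

Longitude extended square 6; −1 → 5.
Latitude extended square 6; +1 → 7.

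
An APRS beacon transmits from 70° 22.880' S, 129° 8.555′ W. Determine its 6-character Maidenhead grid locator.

CB59ko

Shift to the Maidenhead origin (180°W, 90°S): lon 50.8574, lat 19.6187.
Field: 50.8574/20 → 2 → C, 19.6187/10 → 1 → B; chars CB.
Square: 10.8574/2 → 5, 9.6187/1 → 9; chars 59.
Subsquare: 0.8574/0.0833333 → 10 → k, 0.6187/0.0416667 → 14 → o; chars ko.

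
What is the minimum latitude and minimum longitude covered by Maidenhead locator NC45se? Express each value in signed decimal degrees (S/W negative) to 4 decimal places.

Field N=13, C=2: +13·20° lon, +2·10° lat → SW at lon 80°, lat -70°.
Square 4, 5: +4·2° lon, +5·1° lat → SW at lon 88°, lat -65°.
Subsquare s=18, e=4: +18·0.0833333° lon, +4·0.0416667° lat → SW at lon 89.5°, lat -64.8333°.
latitude -64.8333, longitude 89.5000.

-64.8333, 89.5000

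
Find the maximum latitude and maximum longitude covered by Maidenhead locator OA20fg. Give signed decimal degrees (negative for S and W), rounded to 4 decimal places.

Field O=14, A=0: +14·20° lon, +0·10° lat → SW at lon 100°, lat -90°.
Square 2, 0: +2·2° lon, +0·1° lat → SW at lon 104°, lat -90°.
Subsquare f=5, g=6: +5·0.0833333° lon, +6·0.0416667° lat → SW at lon 104.417°, lat -89.75°.
Cell spans 0.0833333° lon × 0.0416667° lat. NE corner is SW corner plus one full cell.
latitude -89.7083, longitude 104.5000.

-89.7083, 104.5000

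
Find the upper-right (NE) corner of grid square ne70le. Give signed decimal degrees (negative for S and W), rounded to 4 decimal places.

-49.7917, 95.0000

Field N=13, E=4: +13·20° lon, +4·10° lat → SW at lon 80°, lat -50°.
Square 7, 0: +7·2° lon, +0·1° lat → SW at lon 94°, lat -50°.
Subsquare l=11, e=4: +11·0.0833333° lon, +4·0.0416667° lat → SW at lon 94.9167°, lat -49.8333°.
Cell spans 0.0833333° lon × 0.0416667° lat. NE corner is SW corner plus one full cell.
latitude -49.7917, longitude 95.0000.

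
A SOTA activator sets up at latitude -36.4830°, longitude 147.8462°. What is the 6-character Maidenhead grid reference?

QF33wm

Shift to the Maidenhead origin (180°W, 90°S): lon 327.8462, lat 53.5170.
Field (20°×10°, letters A–R): 327.8462/20 → 16 → Q, 53.5170/10 → 5 → F; chars QF.
Square (2°×1°, digits 0–9): 7.8462/2 → 3, 3.5170/1 → 3; chars 33.
Subsquare (5′×2.5′, letters a–x): 1.8462/0.0833333 → 22 → w, 0.5170/0.0416667 → 12 → m; chars wm.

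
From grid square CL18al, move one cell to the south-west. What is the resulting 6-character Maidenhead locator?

Longitude subsquare a = 0; −1 → -1, wraps to 23 = x, carry into square.
Longitude square 1; −1 → 0.
Latitude subsquare l = 11; −1 → 10 = k.

CL08xk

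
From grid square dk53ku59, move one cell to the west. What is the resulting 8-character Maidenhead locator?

Longitude extended square 5; −1 → 4.
The latitude characters are unchanged.

DK53ku49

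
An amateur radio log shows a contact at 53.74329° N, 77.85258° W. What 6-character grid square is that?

FO13br

Shift to the Maidenhead origin (180°W, 90°S): lon 102.1474, lat 143.7433.
Field: lon ⌊102.1474/20⌋ = 5 → F; lat ⌊143.7433/10⌋ = 14 → O.
Square: lon ⌊2.1474/2⌋ = 1; lat ⌊3.7433/1⌋ = 3.
Subsquare: lon ⌊0.1474/0.0833333⌋ = 1 → b; lat ⌊0.7433/0.0416667⌋ = 17 → r.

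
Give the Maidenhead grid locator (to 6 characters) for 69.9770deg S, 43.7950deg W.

GC80ca

Add 180° to longitude and 90° to latitude: 136.2050, 20.0230.
Field (20°×10°, letters A–R): lon ⌊136.2050/20⌋ = 6 → G; lat ⌊20.0230/10⌋ = 2 → C.
Square (2°×1°, digits 0–9): lon ⌊16.2050/2⌋ = 8; lat ⌊0.0230/1⌋ = 0.
Subsquare (5′×2.5′, letters a–x): lon ⌊0.2050/0.0833333⌋ = 2 → c; lat ⌊0.0230/0.0416667⌋ = 0 → a.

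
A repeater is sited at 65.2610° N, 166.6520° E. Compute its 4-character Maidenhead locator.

RP35

Shift to the Maidenhead origin (180°W, 90°S): lon 346.65, lat 155.26.
Field: lon ⌊346.65/20⌋ = 17 → R; lat ⌊155.26/10⌋ = 15 → P.
Square: lon ⌊6.65/2⌋ = 3; lat ⌊5.26/1⌋ = 5.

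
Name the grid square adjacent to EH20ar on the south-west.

EH10xq

Longitude subsquare a = 0; −1 → -1, wraps to 23 = x, carry into square.
Longitude square 2; −1 → 1.
Latitude subsquare r = 17; −1 → 16 = q.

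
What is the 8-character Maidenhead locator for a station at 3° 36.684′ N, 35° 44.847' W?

Add 180° to longitude and 90° to latitude: 144.25255, 93.61140.
Field (20°×10°, letters A–R): 144.25255/20 → 7 → H, 93.61140/10 → 9 → J; chars HJ.
Square (2°×1°, digits 0–9): 4.25255/2 → 2, 3.61140/1 → 3; chars 23.
Subsquare (5′×2.5′, letters a–x): 0.25255/0.0833333 → 3 → d, 0.61140/0.0416667 → 14 → o; chars do.
Extended square (30″×15″, digits 0–9): 0.00255/0.00833333 → 0, 0.02807/0.00416667 → 6; chars 06.

HJ23do06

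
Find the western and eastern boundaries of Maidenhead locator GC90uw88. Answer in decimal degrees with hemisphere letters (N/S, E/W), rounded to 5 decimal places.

40.26667° W, 40.25833° W

Field G=6, C=2: +6·20° lon, +2·10° lat → SW at lon -60°, lat -70°.
Square 9, 0: +9·2° lon, +0·1° lat → SW at lon -42°, lat -70°.
Subsquare u=20, w=22: +20·0.0833333° lon, +22·0.0416667° lat → SW at lon -40.3333°, lat -69.0833°.
Extended square 8, 8: +8·0.00833333° lon, +8·0.00416667° lat → SW at lon -40.2667°, lat -69.05°.
Cell spans 0.00833333° lon × 0.00416667° lat.
west 40.26667° W, east 40.25833° W.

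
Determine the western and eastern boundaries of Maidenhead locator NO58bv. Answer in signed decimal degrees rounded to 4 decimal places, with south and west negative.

90.0833, 90.1667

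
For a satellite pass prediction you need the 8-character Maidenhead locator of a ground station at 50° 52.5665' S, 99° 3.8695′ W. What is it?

Offset from 180°W / 90°S: lon 80.93551°, lat 39.12389°.
Field (20°×10°, letters A–R): 80.93551/20 → 4 → E, 39.12389/10 → 3 → D; chars ED.
Square (2°×1°, digits 0–9): 0.93551/2 → 0, 9.12389/1 → 9; chars 09.
Subsquare (5′×2.5′, letters a–x): 0.93551/0.0833333 → 11 → l, 0.12389/0.0416667 → 2 → c; chars lc.
Extended square (30″×15″, digits 0–9): 0.01884/0.00833333 → 2, 0.04056/0.00416667 → 9; chars 29.

ED09lc29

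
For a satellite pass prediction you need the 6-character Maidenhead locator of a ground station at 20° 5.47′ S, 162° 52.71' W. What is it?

Offset from 180°W / 90°S: lon 17.1215°, lat 69.9088°.
Field: lon ⌊17.1215/20⌋ = 0 → A; lat ⌊69.9088/10⌋ = 6 → G.
Square: lon ⌊17.1215/2⌋ = 8; lat ⌊9.9088/1⌋ = 9.
Subsquare: lon ⌊1.1215/0.0833333⌋ = 13 → n; lat ⌊0.9088/0.0416667⌋ = 21 → v.

AG89nv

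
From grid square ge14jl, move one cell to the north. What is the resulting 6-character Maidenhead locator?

Latitude subsquare l = 11; +1 → 12 = m.
The longitude characters are unchanged.

GE14jm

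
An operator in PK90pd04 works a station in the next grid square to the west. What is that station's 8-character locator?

PK90od94

Longitude extended square 0; −1 → -1, wraps to 9, carry into subsquare.
Longitude subsquare p = 15; −1 → 14 = o.
The latitude characters are unchanged.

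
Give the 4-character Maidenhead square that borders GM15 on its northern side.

Latitude square 5; +1 → 6.
The longitude characters are unchanged.

GM16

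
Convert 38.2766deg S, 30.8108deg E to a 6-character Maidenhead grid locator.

KF51jr

Shift to the Maidenhead origin (180°W, 90°S): lon 210.8108, lat 51.7234.
Field: lon ⌊210.8108/20⌋ = 10 → K; lat ⌊51.7234/10⌋ = 5 → F.
Square: lon ⌊10.8108/2⌋ = 5; lat ⌊1.7234/1⌋ = 1.
Subsquare: lon ⌊0.8108/0.0833333⌋ = 9 → j; lat ⌊0.7234/0.0416667⌋ = 17 → r.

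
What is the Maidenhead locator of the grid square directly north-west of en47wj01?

EN47vj92

Longitude extended square 0; −1 → -1, wraps to 9, carry into subsquare.
Longitude subsquare w = 22; −1 → 21 = v.
Latitude extended square 1; +1 → 2.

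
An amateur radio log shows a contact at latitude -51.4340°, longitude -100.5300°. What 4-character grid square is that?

DD98

Shift to the Maidenhead origin (180°W, 90°S): lon 79.47, lat 38.57.
Field: 79.47/20 → 3 → D, 38.57/10 → 3 → D; chars DD.
Square: 19.47/2 → 9, 8.57/1 → 8; chars 98.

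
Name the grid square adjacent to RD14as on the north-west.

Longitude subsquare a = 0; −1 → -1, wraps to 23 = x, carry into square.
Longitude square 1; −1 → 0.
Latitude subsquare s = 18; +1 → 19 = t.

RD04xt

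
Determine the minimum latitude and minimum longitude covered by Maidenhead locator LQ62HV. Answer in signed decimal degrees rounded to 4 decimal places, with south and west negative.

72.8750, 52.5833

Field L=11, Q=16: +11·20° lon, +16·10° lat → SW at lon 40°, lat 70°.
Square 6, 2: +6·2° lon, +2·1° lat → SW at lon 52°, lat 72°.
Subsquare h=7, v=21: +7·0.0833333° lon, +21·0.0416667° lat → SW at lon 52.5833°, lat 72.875°.
latitude 72.8750, longitude 52.5833.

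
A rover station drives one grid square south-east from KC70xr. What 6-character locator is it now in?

KC80aq

Longitude subsquare x = 23; +1 → 24, wraps to 0 = a, carry into square.
Longitude square 7; +1 → 8.
Latitude subsquare r = 17; −1 → 16 = q.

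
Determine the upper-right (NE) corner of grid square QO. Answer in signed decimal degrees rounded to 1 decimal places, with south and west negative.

60.0, 160.0

Field Q=16, O=14: +16·20° lon, +14·10° lat → SW at lon 140°, lat 50°.
Cell spans 20° lon × 10° lat. NE corner is SW corner plus one full cell.
latitude 60.0, longitude 160.0.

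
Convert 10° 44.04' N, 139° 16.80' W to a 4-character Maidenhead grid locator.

Offset from 180°W / 90°S: lon 40.72°, lat 100.73°.
Field: 40.72/20 → 2 → C, 100.73/10 → 10 → K; chars CK.
Square: 0.72/2 → 0, 0.73/1 → 0; chars 00.

CK00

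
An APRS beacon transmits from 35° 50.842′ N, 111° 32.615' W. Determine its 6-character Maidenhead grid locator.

DM45fu

Offset from 180°W / 90°S: lon 68.4564°, lat 125.8474°.
Field: lon ⌊68.4564/20⌋ = 3 → D; lat ⌊125.8474/10⌋ = 12 → M.
Square: lon ⌊8.4564/2⌋ = 4; lat ⌊5.8474/1⌋ = 5.
Subsquare: lon ⌊0.4564/0.0833333⌋ = 5 → f; lat ⌊0.8474/0.0416667⌋ = 20 → u.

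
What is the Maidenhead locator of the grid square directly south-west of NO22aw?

NO12xv

Longitude subsquare a = 0; −1 → -1, wraps to 23 = x, carry into square.
Longitude square 2; −1 → 1.
Latitude subsquare w = 22; −1 → 21 = v.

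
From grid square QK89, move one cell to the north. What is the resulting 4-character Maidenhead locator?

QL80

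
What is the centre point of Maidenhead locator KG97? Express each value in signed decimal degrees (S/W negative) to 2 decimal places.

-22.50, 39.00

Field K=10, G=6: +10·20° lon, +6·10° lat → SW at lon 20°, lat -30°.
Square 9, 7: +9·2° lon, +7·1° lat → SW at lon 38°, lat -23°.
Cell spans 2° lon × 1° lat. Centre is SW corner plus half of each.
latitude -22.50, longitude 39.00.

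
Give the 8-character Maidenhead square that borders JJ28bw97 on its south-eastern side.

JJ28cw06

Longitude extended square 9; +1 → 10, wraps to 0, carry into subsquare.
Longitude subsquare b = 1; +1 → 2 = c.
Latitude extended square 7; −1 → 6.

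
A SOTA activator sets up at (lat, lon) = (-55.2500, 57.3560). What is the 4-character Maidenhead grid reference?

LD84

Shift to the Maidenhead origin (180°W, 90°S): lon 237.36, lat 34.75.
Field: 237.36/20 → 11 → L, 34.75/10 → 3 → D; chars LD.
Square: 17.36/2 → 8, 4.75/1 → 4; chars 84.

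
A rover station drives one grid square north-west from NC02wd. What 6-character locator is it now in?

Longitude subsquare w = 22; −1 → 21 = v.
Latitude subsquare d = 3; +1 → 4 = e.

NC02ve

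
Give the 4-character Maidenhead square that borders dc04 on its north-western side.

CC95

Longitude square 0; −1 → -1, wraps to 9, carry into field.
Longitude field D = 3; −1 → 2 = C.
Latitude square 4; +1 → 5.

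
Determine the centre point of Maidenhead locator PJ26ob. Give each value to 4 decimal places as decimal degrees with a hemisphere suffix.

6.0625° N, 125.2083° E

Field P=15, J=9: +15·20° lon, +9·10° lat → SW at lon 120°, lat 0°.
Square 2, 6: +2·2° lon, +6·1° lat → SW at lon 124°, lat 6°.
Subsquare o=14, b=1: +14·0.0833333° lon, +1·0.0416667° lat → SW at lon 125.167°, lat 6.04167°.
Cell spans 0.0833333° lon × 0.0416667° lat. Centre is SW corner plus half of each.
latitude 6.0625° N, longitude 125.2083° E.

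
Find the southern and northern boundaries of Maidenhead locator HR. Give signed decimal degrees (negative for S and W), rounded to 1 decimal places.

80.0, 90.0

Field H=7, R=17: +7·20° lon, +17·10° lat → SW at lon -40°, lat 80°.
Cell spans 20° lon × 10° lat.
south 80.0, north 90.0.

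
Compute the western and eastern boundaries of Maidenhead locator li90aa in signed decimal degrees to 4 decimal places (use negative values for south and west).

58.0000, 58.0833

Field L=11, I=8: +11·20° lon, +8·10° lat → SW at lon 40°, lat -10°.
Square 9, 0: +9·2° lon, +0·1° lat → SW at lon 58°, lat -10°.
Subsquare a=0, a=0: +0·0.0833333° lon, +0·0.0416667° lat → SW at lon 58°, lat -10°.
Cell spans 0.0833333° lon × 0.0416667° lat.
west 58.0000, east 58.0833.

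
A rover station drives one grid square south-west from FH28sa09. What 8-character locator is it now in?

FH28ra98

Longitude extended square 0; −1 → -1, wraps to 9, carry into subsquare.
Longitude subsquare s = 18; −1 → 17 = r.
Latitude extended square 9; −1 → 8.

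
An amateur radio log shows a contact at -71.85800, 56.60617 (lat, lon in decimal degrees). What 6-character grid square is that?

LB88hd

Offset from 180°W / 90°S: lon 236.6062°, lat 18.1420°.
Field: lon ⌊236.6062/20⌋ = 11 → L; lat ⌊18.1420/10⌋ = 1 → B.
Square: lon ⌊16.6062/2⌋ = 8; lat ⌊8.1420/1⌋ = 8.
Subsquare: lon ⌊0.6062/0.0833333⌋ = 7 → h; lat ⌊0.1420/0.0416667⌋ = 3 → d.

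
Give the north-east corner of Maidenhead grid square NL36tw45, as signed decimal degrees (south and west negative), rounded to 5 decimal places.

26.94167, 87.62500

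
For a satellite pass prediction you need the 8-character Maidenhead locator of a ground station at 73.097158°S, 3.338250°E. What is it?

JB16qv06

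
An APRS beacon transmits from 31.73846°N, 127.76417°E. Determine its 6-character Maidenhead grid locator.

PM31vr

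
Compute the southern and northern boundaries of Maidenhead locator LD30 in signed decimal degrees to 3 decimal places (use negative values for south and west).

-60.000, -59.000

Field L=11, D=3: +11·20° lon, +3·10° lat → SW at lon 40°, lat -60°.
Square 3, 0: +3·2° lon, +0·1° lat → SW at lon 46°, lat -60°.
Cell spans 2° lon × 1° lat.
south -60.000, north -59.000.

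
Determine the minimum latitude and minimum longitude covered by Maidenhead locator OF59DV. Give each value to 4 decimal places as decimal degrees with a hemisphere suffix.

Field O=14, F=5: +14·20° lon, +5·10° lat → SW at lon 100°, lat -40°.
Square 5, 9: +5·2° lon, +9·1° lat → SW at lon 110°, lat -31°.
Subsquare d=3, v=21: +3·0.0833333° lon, +21·0.0416667° lat → SW at lon 110.25°, lat -30.125°.
latitude 30.1250° S, longitude 110.2500° E.

30.1250° S, 110.2500° E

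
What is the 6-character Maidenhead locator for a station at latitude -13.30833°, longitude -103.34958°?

DH86hq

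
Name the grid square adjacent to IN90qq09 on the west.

Longitude extended square 0; −1 → -1, wraps to 9, carry into subsquare.
Longitude subsquare q = 16; −1 → 15 = p.
The latitude characters are unchanged.

IN90pq99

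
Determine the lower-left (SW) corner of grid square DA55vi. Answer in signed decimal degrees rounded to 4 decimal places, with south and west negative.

Field D=3, A=0: +3·20° lon, +0·10° lat → SW at lon -120°, lat -90°.
Square 5, 5: +5·2° lon, +5·1° lat → SW at lon -110°, lat -85°.
Subsquare v=21, i=8: +21·0.0833333° lon, +8·0.0416667° lat → SW at lon -108.25°, lat -84.6667°.
latitude -84.6667, longitude -108.2500.

-84.6667, -108.2500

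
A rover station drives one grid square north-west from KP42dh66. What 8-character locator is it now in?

KP42dh57

Longitude extended square 6; −1 → 5.
Latitude extended square 6; +1 → 7.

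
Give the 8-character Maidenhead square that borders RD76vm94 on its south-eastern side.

Longitude extended square 9; +1 → 10, wraps to 0, carry into subsquare.
Longitude subsquare v = 21; +1 → 22 = w.
Latitude extended square 4; −1 → 3.

RD76wm03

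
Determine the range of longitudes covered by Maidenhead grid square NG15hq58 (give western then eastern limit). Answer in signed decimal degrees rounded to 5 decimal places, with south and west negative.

82.62500, 82.63333

Field N=13, G=6: +13·20° lon, +6·10° lat → SW at lon 80°, lat -30°.
Square 1, 5: +1·2° lon, +5·1° lat → SW at lon 82°, lat -25°.
Subsquare h=7, q=16: +7·0.0833333° lon, +16·0.0416667° lat → SW at lon 82.5833°, lat -24.3333°.
Extended square 5, 8: +5·0.00833333° lon, +8·0.00416667° lat → SW at lon 82.625°, lat -24.3°.
Cell spans 0.00833333° lon × 0.00416667° lat.
west 82.62500, east 82.63333.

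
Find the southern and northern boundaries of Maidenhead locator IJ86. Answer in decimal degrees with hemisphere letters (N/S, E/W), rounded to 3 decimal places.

Field I=8, J=9: +8·20° lon, +9·10° lat → SW at lon -20°, lat 0°.
Square 8, 6: +8·2° lon, +6·1° lat → SW at lon -4°, lat 6°.
Cell spans 2° lon × 1° lat.
south 6.000° N, north 7.000° N.

6.000° N, 7.000° N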